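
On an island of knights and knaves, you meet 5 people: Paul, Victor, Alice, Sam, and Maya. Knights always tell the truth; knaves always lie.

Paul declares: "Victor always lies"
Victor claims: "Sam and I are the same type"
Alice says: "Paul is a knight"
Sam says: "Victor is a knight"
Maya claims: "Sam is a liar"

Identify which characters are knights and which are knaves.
Paul is a knave.
Victor is a knight.
Alice is a knave.
Sam is a knight.
Maya is a knave.

Verification:
- Paul (knave) says "Victor always lies" - this is FALSE (a lie) because Victor is a knight.
- Victor (knight) says "Sam and I are the same type" - this is TRUE because Victor is a knight and Sam is a knight.
- Alice (knave) says "Paul is a knight" - this is FALSE (a lie) because Paul is a knave.
- Sam (knight) says "Victor is a knight" - this is TRUE because Victor is a knight.
- Maya (knave) says "Sam is a liar" - this is FALSE (a lie) because Sam is a knight.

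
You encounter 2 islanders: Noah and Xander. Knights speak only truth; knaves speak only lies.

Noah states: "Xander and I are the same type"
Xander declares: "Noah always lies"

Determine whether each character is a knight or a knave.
Noah is a knave.
Xander is a knight.

Verification:
- Noah (knave) says "Xander and I are the same type" - this is FALSE (a lie) because Noah is a knave and Xander is a knight.
- Xander (knight) says "Noah always lies" - this is TRUE because Noah is a knave.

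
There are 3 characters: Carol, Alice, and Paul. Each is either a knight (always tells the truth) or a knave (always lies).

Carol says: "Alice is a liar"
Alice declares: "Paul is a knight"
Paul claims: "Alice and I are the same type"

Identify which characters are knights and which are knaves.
Carol is a knave.
Alice is a knight.
Paul is a knight.

Verification:
- Carol (knave) says "Alice is a liar" - this is FALSE (a lie) because Alice is a knight.
- Alice (knight) says "Paul is a knight" - this is TRUE because Paul is a knight.
- Paul (knight) says "Alice and I are the same type" - this is TRUE because Paul is a knight and Alice is a knight.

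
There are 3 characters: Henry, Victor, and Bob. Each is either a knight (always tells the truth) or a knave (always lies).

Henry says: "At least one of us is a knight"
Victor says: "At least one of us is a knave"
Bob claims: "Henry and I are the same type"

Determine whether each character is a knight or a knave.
Henry is a knight.
Victor is a knight.
Bob is a knave.

Verification:
- Henry (knight) says "At least one of us is a knight" - this is TRUE because Henry and Victor are knights.
- Victor (knight) says "At least one of us is a knave" - this is TRUE because Bob is a knave.
- Bob (knave) says "Henry and I are the same type" - this is FALSE (a lie) because Bob is a knave and Henry is a knight.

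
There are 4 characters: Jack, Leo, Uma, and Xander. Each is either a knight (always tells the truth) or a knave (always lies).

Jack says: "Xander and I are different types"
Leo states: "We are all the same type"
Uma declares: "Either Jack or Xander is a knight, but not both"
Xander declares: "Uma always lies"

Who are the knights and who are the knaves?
Jack is a knight.
Leo is a knave.
Uma is a knight.
Xander is a knave.

Verification:
- Jack (knight) says "Xander and I are different types" - this is TRUE because Jack is a knight and Xander is a knave.
- Leo (knave) says "We are all the same type" - this is FALSE (a lie) because Jack and Uma are knights and Leo and Xander are knaves.
- Uma (knight) says "Either Jack or Xander is a knight, but not both" - this is TRUE because Jack is a knight and Xander is a knave.
- Xander (knave) says "Uma always lies" - this is FALSE (a lie) because Uma is a knight.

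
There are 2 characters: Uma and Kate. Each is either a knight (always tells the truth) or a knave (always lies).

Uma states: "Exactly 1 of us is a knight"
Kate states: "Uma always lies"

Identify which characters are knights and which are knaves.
Uma is a knight.
Kate is a knave.

Verification:
- Uma (knight) says "Exactly 1 of us is a knight" - this is TRUE because there are 1 knights.
- Kate (knave) says "Uma always lies" - this is FALSE (a lie) because Uma is a knight.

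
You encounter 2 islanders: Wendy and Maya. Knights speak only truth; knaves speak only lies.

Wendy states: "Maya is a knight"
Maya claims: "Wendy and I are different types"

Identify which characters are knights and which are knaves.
Wendy is a knave.
Maya is a knave.

Verification:
- Wendy (knave) says "Maya is a knight" - this is FALSE (a lie) because Maya is a knave.
- Maya (knave) says "Wendy and I are different types" - this is FALSE (a lie) because Maya is a knave and Wendy is a knave.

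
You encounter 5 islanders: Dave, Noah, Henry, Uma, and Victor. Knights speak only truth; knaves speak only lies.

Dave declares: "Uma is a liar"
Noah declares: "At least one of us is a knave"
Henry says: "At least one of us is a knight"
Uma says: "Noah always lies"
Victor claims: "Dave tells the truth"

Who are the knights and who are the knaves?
Dave is a knight.
Noah is a knight.
Henry is a knight.
Uma is a knave.
Victor is a knight.

Verification:
- Dave (knight) says "Uma is a liar" - this is TRUE because Uma is a knave.
- Noah (knight) says "At least one of us is a knave" - this is TRUE because Uma is a knave.
- Henry (knight) says "At least one of us is a knight" - this is TRUE because Dave, Noah, Henry, and Victor are knights.
- Uma (knave) says "Noah always lies" - this is FALSE (a lie) because Noah is a knight.
- Victor (knight) says "Dave tells the truth" - this is TRUE because Dave is a knight.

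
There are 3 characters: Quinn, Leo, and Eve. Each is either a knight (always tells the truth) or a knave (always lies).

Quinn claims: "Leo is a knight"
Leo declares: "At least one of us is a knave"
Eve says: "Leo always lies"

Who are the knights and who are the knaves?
Quinn is a knight.
Leo is a knight.
Eve is a knave.

Verification:
- Quinn (knight) says "Leo is a knight" - this is TRUE because Leo is a knight.
- Leo (knight) says "At least one of us is a knave" - this is TRUE because Eve is a knave.
- Eve (knave) says "Leo always lies" - this is FALSE (a lie) because Leo is a knight.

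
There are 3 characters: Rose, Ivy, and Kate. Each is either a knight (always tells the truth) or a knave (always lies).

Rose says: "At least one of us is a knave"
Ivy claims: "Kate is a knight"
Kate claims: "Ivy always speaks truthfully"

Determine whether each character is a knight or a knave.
Rose is a knight.
Ivy is a knave.
Kate is a knave.

Verification:
- Rose (knight) says "At least one of us is a knave" - this is TRUE because Ivy and Kate are knaves.
- Ivy (knave) says "Kate is a knight" - this is FALSE (a lie) because Kate is a knave.
- Kate (knave) says "Ivy always speaks truthfully" - this is FALSE (a lie) because Ivy is a knave.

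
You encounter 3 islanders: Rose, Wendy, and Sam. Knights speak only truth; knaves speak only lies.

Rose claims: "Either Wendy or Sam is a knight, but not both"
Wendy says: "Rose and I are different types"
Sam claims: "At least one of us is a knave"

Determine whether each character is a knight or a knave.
Rose is a knave.
Wendy is a knight.
Sam is a knight.

Verification:
- Rose (knave) says "Either Wendy or Sam is a knight, but not both" - this is FALSE (a lie) because Wendy is a knight and Sam is a knight.
- Wendy (knight) says "Rose and I are different types" - this is TRUE because Wendy is a knight and Rose is a knave.
- Sam (knight) says "At least one of us is a knave" - this is TRUE because Rose is a knave.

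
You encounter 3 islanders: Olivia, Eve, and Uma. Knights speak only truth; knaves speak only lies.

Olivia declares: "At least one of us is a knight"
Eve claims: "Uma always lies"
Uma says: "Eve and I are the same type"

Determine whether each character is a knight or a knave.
Olivia is a knight.
Eve is a knight.
Uma is a knave.

Verification:
- Olivia (knight) says "At least one of us is a knight" - this is TRUE because Olivia and Eve are knights.
- Eve (knight) says "Uma always lies" - this is TRUE because Uma is a knave.
- Uma (knave) says "Eve and I are the same type" - this is FALSE (a lie) because Uma is a knave and Eve is a knight.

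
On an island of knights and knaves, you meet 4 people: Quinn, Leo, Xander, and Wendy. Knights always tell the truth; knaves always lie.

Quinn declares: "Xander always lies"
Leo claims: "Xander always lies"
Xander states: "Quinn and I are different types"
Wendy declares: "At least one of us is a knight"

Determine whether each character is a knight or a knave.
Quinn is a knave.
Leo is a knave.
Xander is a knight.
Wendy is a knight.

Verification:
- Quinn (knave) says "Xander always lies" - this is FALSE (a lie) because Xander is a knight.
- Leo (knave) says "Xander always lies" - this is FALSE (a lie) because Xander is a knight.
- Xander (knight) says "Quinn and I are different types" - this is TRUE because Xander is a knight and Quinn is a knave.
- Wendy (knight) says "At least one of us is a knight" - this is TRUE because Xander and Wendy are knights.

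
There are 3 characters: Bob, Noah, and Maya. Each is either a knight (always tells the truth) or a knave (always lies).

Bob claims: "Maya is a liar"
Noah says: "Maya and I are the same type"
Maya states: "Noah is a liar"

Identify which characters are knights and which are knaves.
Bob is a knave.
Noah is a knave.
Maya is a knight.

Verification:
- Bob (knave) says "Maya is a liar" - this is FALSE (a lie) because Maya is a knight.
- Noah (knave) says "Maya and I are the same type" - this is FALSE (a lie) because Noah is a knave and Maya is a knight.
- Maya (knight) says "Noah is a liar" - this is TRUE because Noah is a knave.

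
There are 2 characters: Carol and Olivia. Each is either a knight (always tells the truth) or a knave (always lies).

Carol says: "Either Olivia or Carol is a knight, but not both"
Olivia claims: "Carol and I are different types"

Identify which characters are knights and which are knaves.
Carol is a knave.
Olivia is a knave.

Verification:
- Carol (knave) says "Either Olivia or Carol is a knight, but not both" - this is FALSE (a lie) because Olivia is a knave and Carol is a knave.
- Olivia (knave) says "Carol and I are different types" - this is FALSE (a lie) because Olivia is a knave and Carol is a knave.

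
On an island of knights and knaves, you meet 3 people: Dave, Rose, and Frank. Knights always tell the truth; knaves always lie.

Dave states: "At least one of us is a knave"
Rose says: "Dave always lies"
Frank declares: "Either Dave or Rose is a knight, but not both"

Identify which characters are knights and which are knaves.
Dave is a knight.
Rose is a knave.
Frank is a knight.

Verification:
- Dave (knight) says "At least one of us is a knave" - this is TRUE because Rose is a knave.
- Rose (knave) says "Dave always lies" - this is FALSE (a lie) because Dave is a knight.
- Frank (knight) says "Either Dave or Rose is a knight, but not both" - this is TRUE because Dave is a knight and Rose is a knave.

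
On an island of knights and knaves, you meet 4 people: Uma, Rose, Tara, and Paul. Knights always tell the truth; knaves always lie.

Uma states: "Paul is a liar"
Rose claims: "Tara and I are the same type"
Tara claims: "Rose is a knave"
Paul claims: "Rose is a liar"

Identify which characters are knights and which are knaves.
Uma is a knave.
Rose is a knave.
Tara is a knight.
Paul is a knight.

Verification:
- Uma (knave) says "Paul is a liar" - this is FALSE (a lie) because Paul is a knight.
- Rose (knave) says "Tara and I are the same type" - this is FALSE (a lie) because Rose is a knave and Tara is a knight.
- Tara (knight) says "Rose is a knave" - this is TRUE because Rose is a knave.
- Paul (knight) says "Rose is a liar" - this is TRUE because Rose is a knave.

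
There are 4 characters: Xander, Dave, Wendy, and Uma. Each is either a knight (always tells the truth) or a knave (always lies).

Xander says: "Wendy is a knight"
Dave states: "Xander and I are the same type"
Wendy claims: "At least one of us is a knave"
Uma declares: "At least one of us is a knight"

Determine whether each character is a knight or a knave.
Xander is a knight.
Dave is a knave.
Wendy is a knight.
Uma is a knight.

Verification:
- Xander (knight) says "Wendy is a knight" - this is TRUE because Wendy is a knight.
- Dave (knave) says "Xander and I are the same type" - this is FALSE (a lie) because Dave is a knave and Xander is a knight.
- Wendy (knight) says "At least one of us is a knave" - this is TRUE because Dave is a knave.
- Uma (knight) says "At least one of us is a knight" - this is TRUE because Xander, Wendy, and Uma are knights.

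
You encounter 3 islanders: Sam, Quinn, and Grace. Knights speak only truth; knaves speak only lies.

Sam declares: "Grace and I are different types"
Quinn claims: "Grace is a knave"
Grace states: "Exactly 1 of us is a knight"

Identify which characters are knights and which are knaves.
Sam is a knight.
Quinn is a knight.
Grace is a knave.

Verification:
- Sam (knight) says "Grace and I are different types" - this is TRUE because Sam is a knight and Grace is a knave.
- Quinn (knight) says "Grace is a knave" - this is TRUE because Grace is a knave.
- Grace (knave) says "Exactly 1 of us is a knight" - this is FALSE (a lie) because there are 2 knights.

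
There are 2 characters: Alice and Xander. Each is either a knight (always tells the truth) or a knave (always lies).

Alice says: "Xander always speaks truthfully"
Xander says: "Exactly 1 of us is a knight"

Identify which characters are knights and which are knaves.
Alice is a knave.
Xander is a knave.

Verification:
- Alice (knave) says "Xander always speaks truthfully" - this is FALSE (a lie) because Xander is a knave.
- Xander (knave) says "Exactly 1 of us is a knight" - this is FALSE (a lie) because there are 0 knights.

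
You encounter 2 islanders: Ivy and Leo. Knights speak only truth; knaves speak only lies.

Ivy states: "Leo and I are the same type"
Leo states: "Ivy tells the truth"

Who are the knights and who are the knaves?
Ivy is a knight.
Leo is a knight.

Verification:
- Ivy (knight) says "Leo and I are the same type" - this is TRUE because Ivy is a knight and Leo is a knight.
- Leo (knight) says "Ivy tells the truth" - this is TRUE because Ivy is a knight.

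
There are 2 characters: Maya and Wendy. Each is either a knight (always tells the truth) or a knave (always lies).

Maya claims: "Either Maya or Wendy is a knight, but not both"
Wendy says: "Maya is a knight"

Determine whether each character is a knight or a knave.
Maya is a knave.
Wendy is a knave.

Verification:
- Maya (knave) says "Either Maya or Wendy is a knight, but not both" - this is FALSE (a lie) because Maya is a knave and Wendy is a knave.
- Wendy (knave) says "Maya is a knight" - this is FALSE (a lie) because Maya is a knave.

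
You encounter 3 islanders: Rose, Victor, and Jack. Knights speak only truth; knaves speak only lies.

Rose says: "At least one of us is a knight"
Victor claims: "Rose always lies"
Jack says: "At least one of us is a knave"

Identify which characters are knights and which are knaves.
Rose is a knight.
Victor is a knave.
Jack is a knight.

Verification:
- Rose (knight) says "At least one of us is a knight" - this is TRUE because Rose and Jack are knights.
- Victor (knave) says "Rose always lies" - this is FALSE (a lie) because Rose is a knight.
- Jack (knight) says "At least one of us is a knave" - this is TRUE because Victor is a knave.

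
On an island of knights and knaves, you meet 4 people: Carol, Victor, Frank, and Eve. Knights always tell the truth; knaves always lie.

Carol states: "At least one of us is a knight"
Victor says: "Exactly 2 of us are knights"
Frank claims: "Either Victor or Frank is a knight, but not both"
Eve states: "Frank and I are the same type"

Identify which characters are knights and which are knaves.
Carol is a knight.
Victor is a knave.
Frank is a knight.
Eve is a knight.

Verification:
- Carol (knight) says "At least one of us is a knight" - this is TRUE because Carol, Frank, and Eve are knights.
- Victor (knave) says "Exactly 2 of us are knights" - this is FALSE (a lie) because there are 3 knights.
- Frank (knight) says "Either Victor or Frank is a knight, but not both" - this is TRUE because Victor is a knave and Frank is a knight.
- Eve (knight) says "Frank and I are the same type" - this is TRUE because Eve is a knight and Frank is a knight.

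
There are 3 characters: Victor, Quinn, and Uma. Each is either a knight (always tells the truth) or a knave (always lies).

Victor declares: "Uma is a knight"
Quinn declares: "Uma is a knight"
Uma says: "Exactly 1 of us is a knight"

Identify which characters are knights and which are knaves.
Victor is a knave.
Quinn is a knave.
Uma is a knave.

Verification:
- Victor (knave) says "Uma is a knight" - this is FALSE (a lie) because Uma is a knave.
- Quinn (knave) says "Uma is a knight" - this is FALSE (a lie) because Uma is a knave.
- Uma (knave) says "Exactly 1 of us is a knight" - this is FALSE (a lie) because there are 0 knights.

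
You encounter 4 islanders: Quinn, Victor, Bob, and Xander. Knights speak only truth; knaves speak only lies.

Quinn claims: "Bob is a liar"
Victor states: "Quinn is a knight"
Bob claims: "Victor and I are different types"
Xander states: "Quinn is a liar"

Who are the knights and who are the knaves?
Quinn is a knave.
Victor is a knave.
Bob is a knight.
Xander is a knight.

Verification:
- Quinn (knave) says "Bob is a liar" - this is FALSE (a lie) because Bob is a knight.
- Victor (knave) says "Quinn is a knight" - this is FALSE (a lie) because Quinn is a knave.
- Bob (knight) says "Victor and I are different types" - this is TRUE because Bob is a knight and Victor is a knave.
- Xander (knight) says "Quinn is a liar" - this is TRUE because Quinn is a knave.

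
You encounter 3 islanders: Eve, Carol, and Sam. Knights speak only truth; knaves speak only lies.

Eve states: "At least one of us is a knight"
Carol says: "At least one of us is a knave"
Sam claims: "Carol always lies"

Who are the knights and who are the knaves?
Eve is a knight.
Carol is a knight.
Sam is a knave.

Verification:
- Eve (knight) says "At least one of us is a knight" - this is TRUE because Eve and Carol are knights.
- Carol (knight) says "At least one of us is a knave" - this is TRUE because Sam is a knave.
- Sam (knave) says "Carol always lies" - this is FALSE (a lie) because Carol is a knight.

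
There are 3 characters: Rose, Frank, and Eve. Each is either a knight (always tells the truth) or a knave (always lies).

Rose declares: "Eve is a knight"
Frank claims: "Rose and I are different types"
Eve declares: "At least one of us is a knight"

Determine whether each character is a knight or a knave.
Rose is a knave.
Frank is a knave.
Eve is a knave.

Verification:
- Rose (knave) says "Eve is a knight" - this is FALSE (a lie) because Eve is a knave.
- Frank (knave) says "Rose and I are different types" - this is FALSE (a lie) because Frank is a knave and Rose is a knave.
- Eve (knave) says "At least one of us is a knight" - this is FALSE (a lie) because no one is a knight.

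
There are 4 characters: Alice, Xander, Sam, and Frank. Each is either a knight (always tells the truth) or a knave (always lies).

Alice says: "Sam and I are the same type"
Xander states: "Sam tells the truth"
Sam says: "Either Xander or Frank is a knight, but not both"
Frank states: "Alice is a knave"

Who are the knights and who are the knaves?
Alice is a knight.
Xander is a knight.
Sam is a knight.
Frank is a knave.

Verification:
- Alice (knight) says "Sam and I are the same type" - this is TRUE because Alice is a knight and Sam is a knight.
- Xander (knight) says "Sam tells the truth" - this is TRUE because Sam is a knight.
- Sam (knight) says "Either Xander or Frank is a knight, but not both" - this is TRUE because Xander is a knight and Frank is a knave.
- Frank (knave) says "Alice is a knave" - this is FALSE (a lie) because Alice is a knight.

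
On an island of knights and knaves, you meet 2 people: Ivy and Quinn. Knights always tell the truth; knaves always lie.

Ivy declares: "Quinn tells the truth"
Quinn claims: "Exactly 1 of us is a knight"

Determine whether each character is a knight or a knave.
Ivy is a knave.
Quinn is a knave.

Verification:
- Ivy (knave) says "Quinn tells the truth" - this is FALSE (a lie) because Quinn is a knave.
- Quinn (knave) says "Exactly 1 of us is a knight" - this is FALSE (a lie) because there are 0 knights.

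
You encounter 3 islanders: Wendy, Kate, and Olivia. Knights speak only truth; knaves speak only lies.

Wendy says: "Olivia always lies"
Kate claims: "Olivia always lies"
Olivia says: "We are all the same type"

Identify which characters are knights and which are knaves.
Wendy is a knight.
Kate is a knight.
Olivia is a knave.

Verification:
- Wendy (knight) says "Olivia always lies" - this is TRUE because Olivia is a knave.
- Kate (knight) says "Olivia always lies" - this is TRUE because Olivia is a knave.
- Olivia (knave) says "We are all the same type" - this is FALSE (a lie) because Wendy and Kate are knights and Olivia is a knave.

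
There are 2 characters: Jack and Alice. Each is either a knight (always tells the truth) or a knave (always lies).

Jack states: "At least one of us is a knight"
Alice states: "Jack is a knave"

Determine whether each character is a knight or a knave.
Jack is a knight.
Alice is a knave.

Verification:
- Jack (knight) says "At least one of us is a knight" - this is TRUE because Jack is a knight.
- Alice (knave) says "Jack is a knave" - this is FALSE (a lie) because Jack is a knight.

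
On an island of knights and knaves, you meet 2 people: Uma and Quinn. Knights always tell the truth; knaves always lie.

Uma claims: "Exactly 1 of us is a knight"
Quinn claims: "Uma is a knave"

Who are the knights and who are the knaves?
Uma is a knight.
Quinn is a knave.

Verification:
- Uma (knight) says "Exactly 1 of us is a knight" - this is TRUE because there are 1 knights.
- Quinn (knave) says "Uma is a knave" - this is FALSE (a lie) because Uma is a knight.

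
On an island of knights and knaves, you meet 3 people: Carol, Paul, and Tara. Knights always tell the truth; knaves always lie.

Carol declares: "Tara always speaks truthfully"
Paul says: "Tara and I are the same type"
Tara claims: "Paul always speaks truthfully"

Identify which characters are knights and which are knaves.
Carol is a knight.
Paul is a knight.
Tara is a knight.

Verification:
- Carol (knight) says "Tara always speaks truthfully" - this is TRUE because Tara is a knight.
- Paul (knight) says "Tara and I are the same type" - this is TRUE because Paul is a knight and Tara is a knight.
- Tara (knight) says "Paul always speaks truthfully" - this is TRUE because Paul is a knight.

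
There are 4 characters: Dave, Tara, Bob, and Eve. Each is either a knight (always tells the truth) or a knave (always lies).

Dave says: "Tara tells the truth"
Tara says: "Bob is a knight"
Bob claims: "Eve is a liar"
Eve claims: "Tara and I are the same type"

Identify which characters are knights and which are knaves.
Dave is a knight.
Tara is a knight.
Bob is a knight.
Eve is a knave.

Verification:
- Dave (knight) says "Tara tells the truth" - this is TRUE because Tara is a knight.
- Tara (knight) says "Bob is a knight" - this is TRUE because Bob is a knight.
- Bob (knight) says "Eve is a liar" - this is TRUE because Eve is a knave.
- Eve (knave) says "Tara and I are the same type" - this is FALSE (a lie) because Eve is a knave and Tara is a knight.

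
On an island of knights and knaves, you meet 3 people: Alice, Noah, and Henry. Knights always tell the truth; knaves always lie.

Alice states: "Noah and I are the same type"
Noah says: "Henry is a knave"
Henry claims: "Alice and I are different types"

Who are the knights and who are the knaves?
Alice is a knave.
Noah is a knight.
Henry is a knave.

Verification:
- Alice (knave) says "Noah and I are the same type" - this is FALSE (a lie) because Alice is a knave and Noah is a knight.
- Noah (knight) says "Henry is a knave" - this is TRUE because Henry is a knave.
- Henry (knave) says "Alice and I are different types" - this is FALSE (a lie) because Henry is a knave and Alice is a knave.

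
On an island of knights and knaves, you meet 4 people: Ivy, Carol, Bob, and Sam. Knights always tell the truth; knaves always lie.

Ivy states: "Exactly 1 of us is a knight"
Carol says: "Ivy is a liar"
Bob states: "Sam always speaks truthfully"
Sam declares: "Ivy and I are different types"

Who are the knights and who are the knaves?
Ivy is a knave.
Carol is a knight.
Bob is a knight.
Sam is a knight.

Verification:
- Ivy (knave) says "Exactly 1 of us is a knight" - this is FALSE (a lie) because there are 3 knights.
- Carol (knight) says "Ivy is a liar" - this is TRUE because Ivy is a knave.
- Bob (knight) says "Sam always speaks truthfully" - this is TRUE because Sam is a knight.
- Sam (knight) says "Ivy and I are different types" - this is TRUE because Sam is a knight and Ivy is a knave.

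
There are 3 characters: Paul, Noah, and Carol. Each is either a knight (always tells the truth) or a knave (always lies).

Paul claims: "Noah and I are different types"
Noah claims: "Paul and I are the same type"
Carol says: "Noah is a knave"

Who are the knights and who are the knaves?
Paul is a knight.
Noah is a knave.
Carol is a knight.

Verification:
- Paul (knight) says "Noah and I are different types" - this is TRUE because Paul is a knight and Noah is a knave.
- Noah (knave) says "Paul and I are the same type" - this is FALSE (a lie) because Noah is a knave and Paul is a knight.
- Carol (knight) says "Noah is a knave" - this is TRUE because Noah is a knave.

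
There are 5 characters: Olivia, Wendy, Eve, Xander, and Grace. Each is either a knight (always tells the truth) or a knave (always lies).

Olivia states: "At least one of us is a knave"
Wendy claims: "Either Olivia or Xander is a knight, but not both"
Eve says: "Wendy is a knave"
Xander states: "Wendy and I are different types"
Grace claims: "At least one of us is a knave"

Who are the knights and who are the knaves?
Olivia is a knight.
Wendy is a knave.
Eve is a knight.
Xander is a knight.
Grace is a knight.

Verification:
- Olivia (knight) says "At least one of us is a knave" - this is TRUE because Wendy is a knave.
- Wendy (knave) says "Either Olivia or Xander is a knight, but not both" - this is FALSE (a lie) because Olivia is a knight and Xander is a knight.
- Eve (knight) says "Wendy is a knave" - this is TRUE because Wendy is a knave.
- Xander (knight) says "Wendy and I are different types" - this is TRUE because Xander is a knight and Wendy is a knave.
- Grace (knight) says "At least one of us is a knave" - this is TRUE because Wendy is a knave.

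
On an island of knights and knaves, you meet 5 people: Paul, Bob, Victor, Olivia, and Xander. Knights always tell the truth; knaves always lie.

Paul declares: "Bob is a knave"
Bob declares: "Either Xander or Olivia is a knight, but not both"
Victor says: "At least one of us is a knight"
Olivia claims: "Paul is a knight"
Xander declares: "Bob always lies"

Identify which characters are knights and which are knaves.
Paul is a knight.
Bob is a knave.
Victor is a knight.
Olivia is a knight.
Xander is a knight.

Verification:
- Paul (knight) says "Bob is a knave" - this is TRUE because Bob is a knave.
- Bob (knave) says "Either Xander or Olivia is a knight, but not both" - this is FALSE (a lie) because Xander is a knight and Olivia is a knight.
- Victor (knight) says "At least one of us is a knight" - this is TRUE because Paul, Victor, Olivia, and Xander are knights.
- Olivia (knight) says "Paul is a knight" - this is TRUE because Paul is a knight.
- Xander (knight) says "Bob always lies" - this is TRUE because Bob is a knave.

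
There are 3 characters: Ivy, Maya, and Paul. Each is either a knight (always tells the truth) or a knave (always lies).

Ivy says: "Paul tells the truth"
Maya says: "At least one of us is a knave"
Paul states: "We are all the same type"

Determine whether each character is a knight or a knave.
Ivy is a knave.
Maya is a knight.
Paul is a knave.

Verification:
- Ivy (knave) says "Paul tells the truth" - this is FALSE (a lie) because Paul is a knave.
- Maya (knight) says "At least one of us is a knave" - this is TRUE because Ivy and Paul are knaves.
- Paul (knave) says "We are all the same type" - this is FALSE (a lie) because Maya is a knight and Ivy and Paul are knaves.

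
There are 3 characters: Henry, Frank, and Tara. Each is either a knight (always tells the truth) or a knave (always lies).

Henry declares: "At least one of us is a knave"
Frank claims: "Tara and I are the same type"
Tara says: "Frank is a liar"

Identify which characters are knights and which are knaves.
Henry is a knight.
Frank is a knave.
Tara is a knight.

Verification:
- Henry (knight) says "At least one of us is a knave" - this is TRUE because Frank is a knave.
- Frank (knave) says "Tara and I are the same type" - this is FALSE (a lie) because Frank is a knave and Tara is a knight.
- Tara (knight) says "Frank is a liar" - this is TRUE because Frank is a knave.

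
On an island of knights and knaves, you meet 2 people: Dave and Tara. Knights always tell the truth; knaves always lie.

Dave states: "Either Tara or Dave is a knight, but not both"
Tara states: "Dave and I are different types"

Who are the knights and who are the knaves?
Dave is a knave.
Tara is a knave.

Verification:
- Dave (knave) says "Either Tara or Dave is a knight, but not both" - this is FALSE (a lie) because Tara is a knave and Dave is a knave.
- Tara (knave) says "Dave and I are different types" - this is FALSE (a lie) because Tara is a knave and Dave is a knave.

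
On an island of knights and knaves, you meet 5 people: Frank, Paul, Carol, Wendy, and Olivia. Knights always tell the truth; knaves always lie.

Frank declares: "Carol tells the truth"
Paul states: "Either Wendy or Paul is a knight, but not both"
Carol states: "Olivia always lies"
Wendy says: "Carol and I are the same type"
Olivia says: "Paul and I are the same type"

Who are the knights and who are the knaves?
Frank is a knight.
Paul is a knight.
Carol is a knight.
Wendy is a knave.
Olivia is a knave.

Verification:
- Frank (knight) says "Carol tells the truth" - this is TRUE because Carol is a knight.
- Paul (knight) says "Either Wendy or Paul is a knight, but not both" - this is TRUE because Wendy is a knave and Paul is a knight.
- Carol (knight) says "Olivia always lies" - this is TRUE because Olivia is a knave.
- Wendy (knave) says "Carol and I are the same type" - this is FALSE (a lie) because Wendy is a knave and Carol is a knight.
- Olivia (knave) says "Paul and I are the same type" - this is FALSE (a lie) because Olivia is a knave and Paul is a knight.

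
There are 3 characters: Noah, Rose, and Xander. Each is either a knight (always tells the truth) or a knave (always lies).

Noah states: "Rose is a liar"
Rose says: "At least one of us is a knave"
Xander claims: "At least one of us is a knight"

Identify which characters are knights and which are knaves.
Noah is a knave.
Rose is a knight.
Xander is a knight.

Verification:
- Noah (knave) says "Rose is a liar" - this is FALSE (a lie) because Rose is a knight.
- Rose (knight) says "At least one of us is a knave" - this is TRUE because Noah is a knave.
- Xander (knight) says "At least one of us is a knight" - this is TRUE because Rose and Xander are knights.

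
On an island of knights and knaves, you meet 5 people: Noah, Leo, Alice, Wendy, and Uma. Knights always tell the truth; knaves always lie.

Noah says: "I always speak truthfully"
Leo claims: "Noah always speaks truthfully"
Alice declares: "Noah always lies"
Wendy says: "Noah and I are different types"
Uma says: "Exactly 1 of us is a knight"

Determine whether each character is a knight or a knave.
Noah is a knave.
Leo is a knave.
Alice is a knight.
Wendy is a knight.
Uma is a knave.

Verification:
- Noah (knave) says "I always speak truthfully" - this is FALSE (a lie) because Noah is a knave.
- Leo (knave) says "Noah always speaks truthfully" - this is FALSE (a lie) because Noah is a knave.
- Alice (knight) says "Noah always lies" - this is TRUE because Noah is a knave.
- Wendy (knight) says "Noah and I are different types" - this is TRUE because Wendy is a knight and Noah is a knave.
- Uma (knave) says "Exactly 1 of us is a knight" - this is FALSE (a lie) because there are 2 knights.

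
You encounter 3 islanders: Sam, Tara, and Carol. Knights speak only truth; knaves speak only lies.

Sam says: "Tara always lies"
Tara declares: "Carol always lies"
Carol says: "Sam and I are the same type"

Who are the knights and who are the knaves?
Sam is a knight.
Tara is a knave.
Carol is a knight.

Verification:
- Sam (knight) says "Tara always lies" - this is TRUE because Tara is a knave.
- Tara (knave) says "Carol always lies" - this is FALSE (a lie) because Carol is a knight.
- Carol (knight) says "Sam and I are the same type" - this is TRUE because Carol is a knight and Sam is a knight.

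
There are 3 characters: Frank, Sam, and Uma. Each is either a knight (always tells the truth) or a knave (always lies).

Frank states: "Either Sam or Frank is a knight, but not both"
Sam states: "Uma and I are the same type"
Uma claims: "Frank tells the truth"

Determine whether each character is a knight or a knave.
Frank is a knight.
Sam is a knave.
Uma is a knight.

Verification:
- Frank (knight) says "Either Sam or Frank is a knight, but not both" - this is TRUE because Sam is a knave and Frank is a knight.
- Sam (knave) says "Uma and I are the same type" - this is FALSE (a lie) because Sam is a knave and Uma is a knight.
- Uma (knight) says "Frank tells the truth" - this is TRUE because Frank is a knight.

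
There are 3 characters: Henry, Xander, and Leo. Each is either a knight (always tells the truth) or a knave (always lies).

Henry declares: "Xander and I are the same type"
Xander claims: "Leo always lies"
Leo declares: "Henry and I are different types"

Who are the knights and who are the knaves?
Henry is a knave.
Xander is a knight.
Leo is a knave.

Verification:
- Henry (knave) says "Xander and I are the same type" - this is FALSE (a lie) because Henry is a knave and Xander is a knight.
- Xander (knight) says "Leo always lies" - this is TRUE because Leo is a knave.
- Leo (knave) says "Henry and I are different types" - this is FALSE (a lie) because Leo is a knave and Henry is a knave.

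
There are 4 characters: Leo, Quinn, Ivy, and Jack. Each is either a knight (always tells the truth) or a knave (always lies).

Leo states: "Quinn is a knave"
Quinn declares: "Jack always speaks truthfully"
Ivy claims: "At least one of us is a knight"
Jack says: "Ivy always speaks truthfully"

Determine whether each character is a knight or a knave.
Leo is a knave.
Quinn is a knight.
Ivy is a knight.
Jack is a knight.

Verification:
- Leo (knave) says "Quinn is a knave" - this is FALSE (a lie) because Quinn is a knight.
- Quinn (knight) says "Jack always speaks truthfully" - this is TRUE because Jack is a knight.
- Ivy (knight) says "At least one of us is a knight" - this is TRUE because Quinn, Ivy, and Jack are knights.
- Jack (knight) says "Ivy always speaks truthfully" - this is TRUE because Ivy is a knight.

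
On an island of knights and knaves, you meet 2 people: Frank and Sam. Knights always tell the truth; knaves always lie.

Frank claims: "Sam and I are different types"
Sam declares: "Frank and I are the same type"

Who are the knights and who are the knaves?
Frank is a knight.
Sam is a knave.

Verification:
- Frank (knight) says "Sam and I are different types" - this is TRUE because Frank is a knight and Sam is a knave.
- Sam (knave) says "Frank and I are the same type" - this is FALSE (a lie) because Sam is a knave and Frank is a knight.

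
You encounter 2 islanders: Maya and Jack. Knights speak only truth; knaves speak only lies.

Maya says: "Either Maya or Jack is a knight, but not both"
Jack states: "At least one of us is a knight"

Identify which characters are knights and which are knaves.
Maya is a knave.
Jack is a knave.

Verification:
- Maya (knave) says "Either Maya or Jack is a knight, but not both" - this is FALSE (a lie) because Maya is a knave and Jack is a knave.
- Jack (knave) says "At least one of us is a knight" - this is FALSE (a lie) because no one is a knight.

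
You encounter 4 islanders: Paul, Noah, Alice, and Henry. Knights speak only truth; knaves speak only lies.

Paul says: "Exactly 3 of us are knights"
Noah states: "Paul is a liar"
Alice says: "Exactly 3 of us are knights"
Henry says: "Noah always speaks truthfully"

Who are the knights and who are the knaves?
Paul is a knave.
Noah is a knight.
Alice is a knave.
Henry is a knight.

Verification:
- Paul (knave) says "Exactly 3 of us are knights" - this is FALSE (a lie) because there are 2 knights.
- Noah (knight) says "Paul is a liar" - this is TRUE because Paul is a knave.
- Alice (knave) says "Exactly 3 of us are knights" - this is FALSE (a lie) because there are 2 knights.
- Henry (knight) says "Noah always speaks truthfully" - this is TRUE because Noah is a knight.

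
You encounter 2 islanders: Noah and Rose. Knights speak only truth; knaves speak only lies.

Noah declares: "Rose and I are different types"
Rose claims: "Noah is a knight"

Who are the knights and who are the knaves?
Noah is a knave.
Rose is a knave.

Verification:
- Noah (knave) says "Rose and I are different types" - this is FALSE (a lie) because Noah is a knave and Rose is a knave.
- Rose (knave) says "Noah is a knight" - this is FALSE (a lie) because Noah is a knave.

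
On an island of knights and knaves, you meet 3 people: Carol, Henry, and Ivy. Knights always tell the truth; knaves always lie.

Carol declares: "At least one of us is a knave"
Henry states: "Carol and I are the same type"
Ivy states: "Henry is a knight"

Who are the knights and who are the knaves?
Carol is a knight.
Henry is a knave.
Ivy is a knave.

Verification:
- Carol (knight) says "At least one of us is a knave" - this is TRUE because Henry and Ivy are knaves.
- Henry (knave) says "Carol and I are the same type" - this is FALSE (a lie) because Henry is a knave and Carol is a knight.
- Ivy (knave) says "Henry is a knight" - this is FALSE (a lie) because Henry is a knave.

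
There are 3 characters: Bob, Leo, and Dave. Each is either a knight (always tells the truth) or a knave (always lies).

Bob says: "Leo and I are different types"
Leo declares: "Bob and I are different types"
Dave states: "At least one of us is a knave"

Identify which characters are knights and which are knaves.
Bob is a knave.
Leo is a knave.
Dave is a knight.

Verification:
- Bob (knave) says "Leo and I are different types" - this is FALSE (a lie) because Bob is a knave and Leo is a knave.
- Leo (knave) says "Bob and I are different types" - this is FALSE (a lie) because Leo is a knave and Bob is a knave.
- Dave (knight) says "At least one of us is a knave" - this is TRUE because Bob and Leo are knaves.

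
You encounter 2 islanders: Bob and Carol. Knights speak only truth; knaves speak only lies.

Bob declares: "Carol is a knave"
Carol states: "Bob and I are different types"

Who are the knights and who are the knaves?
Bob is a knave.
Carol is a knight.

Verification:
- Bob (knave) says "Carol is a knave" - this is FALSE (a lie) because Carol is a knight.
- Carol (knight) says "Bob and I are different types" - this is TRUE because Carol is a knight and Bob is a knave.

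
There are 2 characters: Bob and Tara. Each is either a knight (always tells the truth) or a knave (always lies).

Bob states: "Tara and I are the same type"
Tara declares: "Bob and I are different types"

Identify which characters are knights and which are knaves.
Bob is a knave.
Tara is a knight.

Verification:
- Bob (knave) says "Tara and I are the same type" - this is FALSE (a lie) because Bob is a knave and Tara is a knight.
- Tara (knight) says "Bob and I are different types" - this is TRUE because Tara is a knight and Bob is a knave.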